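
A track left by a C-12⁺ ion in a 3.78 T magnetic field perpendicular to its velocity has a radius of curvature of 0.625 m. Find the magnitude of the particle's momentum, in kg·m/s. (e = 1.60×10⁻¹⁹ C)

Since qvB = mv²/r, the momentum p = mv = qBr.
p = (1×1.60×10^-19)(3.78)(0.625) = 3.78×10^-19 kg·m/s.

p ≈ 3.78×10^-19 kg·m/s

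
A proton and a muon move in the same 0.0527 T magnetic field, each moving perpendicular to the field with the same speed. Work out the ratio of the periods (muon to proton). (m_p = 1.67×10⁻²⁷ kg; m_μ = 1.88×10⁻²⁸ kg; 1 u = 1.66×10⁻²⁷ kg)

ratio ≈ 0.113

T = 2πm/(qB) is independent of speed, so T₂/T₁ = (m₂/q₂)/(m₁/q₁).
T_{muon}/T_{proton} = (1.88×10^-28/1e) / (1.67×10^-27/1e) = 0.113.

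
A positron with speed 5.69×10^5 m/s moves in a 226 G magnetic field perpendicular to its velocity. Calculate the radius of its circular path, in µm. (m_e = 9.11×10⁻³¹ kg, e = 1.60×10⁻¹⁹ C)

r ≈ 143 µm

The magnetic force provides the centripetal force: qvB = mv²/r, so r = mv/(qB).
r = (9.11×10^-31 kg)(5.69×10^5 m/s) / [(1×1.60×10^-19 C)(0.0226 T)] = 1.43×10^-4 m.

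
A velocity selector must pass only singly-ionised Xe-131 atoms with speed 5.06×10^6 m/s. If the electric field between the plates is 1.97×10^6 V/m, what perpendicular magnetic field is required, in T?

qE = qvB ⇒ B = E/v = (1.97×10^6) / (5.06×10^6) = 0.389 T.

B ≈ 0.389 T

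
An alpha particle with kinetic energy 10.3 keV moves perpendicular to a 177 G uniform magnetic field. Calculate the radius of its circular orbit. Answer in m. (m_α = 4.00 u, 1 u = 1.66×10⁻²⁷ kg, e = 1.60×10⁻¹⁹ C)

r ≈ 0.826 m

Convert the energy: K = 10.3 keV = 1.65×10^-15 J.
v = √(2K/m) = √(2·1.65×10^-15/6.64×10^-27) = 7.05×10^5 m/s.
r = mv/(qB) = (6.64×10^-27)(7.05×10^5) / [(2×1.60×10^-19)(0.0177)] = 0.826 m.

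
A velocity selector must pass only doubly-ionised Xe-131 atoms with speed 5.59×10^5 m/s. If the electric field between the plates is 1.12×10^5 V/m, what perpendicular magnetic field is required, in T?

qE = qvB ⇒ B = E/v = (1.12×10^5) / (5.59×10^5) = 0.200 T.

B ≈ 0.200 T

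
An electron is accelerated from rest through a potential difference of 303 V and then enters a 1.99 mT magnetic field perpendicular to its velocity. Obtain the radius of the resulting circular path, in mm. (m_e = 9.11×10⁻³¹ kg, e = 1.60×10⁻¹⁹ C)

r ≈ 29.5 mm

The kinetic energy gained is K = qV = (1×1.60×10^-19)(303) = 4.85×10^-17 J.
v = √(2K/m) = 1.03×10^7 m/s.
r = mv/(qB) = (9.11×10^-31)(1.03×10^7) / [(1×1.60×10^-19)(1.99×10^-3)] = 0.0295 m.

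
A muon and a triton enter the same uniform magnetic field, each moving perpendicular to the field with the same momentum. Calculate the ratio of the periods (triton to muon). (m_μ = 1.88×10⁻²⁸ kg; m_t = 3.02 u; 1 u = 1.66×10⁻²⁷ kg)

ratio ≈ 26.7

T = 2πm/(qB) is independent of speed, so T₂/T₁ = (m₂/q₂)/(m₁/q₁).
T_{triton}/T_{muon} = (5.01×10^-27/1e) / (1.88×10^-28/1e) = 26.7.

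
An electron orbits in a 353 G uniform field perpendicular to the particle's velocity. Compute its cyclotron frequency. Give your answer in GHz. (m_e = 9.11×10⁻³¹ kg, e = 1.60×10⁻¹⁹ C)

f ≈ 0.987 GHz

f = qB/(2πm) = (1×1.60×10^-19)(0.0353) / [2π(9.11×10^-31)] = 9.87×10^8 Hz.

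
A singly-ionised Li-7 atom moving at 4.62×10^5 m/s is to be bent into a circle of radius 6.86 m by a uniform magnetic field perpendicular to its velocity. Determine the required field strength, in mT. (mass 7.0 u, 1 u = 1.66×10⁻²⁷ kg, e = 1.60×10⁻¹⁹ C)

qvB = mv²/r gives B = mv/(qr).
B = (1.16×10^-26)(4.62×10^5) / [(1×1.60×10^-19)(6.86)] = 4.89×10^-3 T.

B ≈ 4.89 mT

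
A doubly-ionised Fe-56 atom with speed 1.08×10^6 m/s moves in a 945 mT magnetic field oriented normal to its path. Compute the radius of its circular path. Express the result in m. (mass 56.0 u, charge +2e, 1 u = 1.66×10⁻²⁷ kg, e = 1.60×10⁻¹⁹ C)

The magnetic force provides the centripetal force: qvB = mv²/r, so r = mv/(qB).
r = (9.30×10^-26 kg)(1.08×10^6 m/s) / [(2×1.60×10^-19 C)(0.945 T)] = 0.332 m.

r ≈ 0.332 m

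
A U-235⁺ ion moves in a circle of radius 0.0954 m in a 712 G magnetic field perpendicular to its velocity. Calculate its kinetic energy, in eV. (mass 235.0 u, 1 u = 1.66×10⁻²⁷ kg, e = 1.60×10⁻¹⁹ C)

K ≈ 9.46 eV

v = qBr/m = (1×1.60×10^-19)(0.0712)(0.0954) / (3.90×10^-25) = 2790 m/s.
K = ½mv² = 0.5·(3.90×10^-25)·(2790)² = 1.51×10^-18 J = 9.46 eV.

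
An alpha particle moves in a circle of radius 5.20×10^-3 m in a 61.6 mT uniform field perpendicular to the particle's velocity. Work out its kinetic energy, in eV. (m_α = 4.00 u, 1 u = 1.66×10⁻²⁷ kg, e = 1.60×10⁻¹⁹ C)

K ≈ 4.94 eV

v = qBr/m = (2×1.60×10^-19)(0.0616)(5.20×10^-3) / (6.64×10^-27) = 1.54×10^4 m/s.
K = ½mv² = 0.5·(6.64×10^-27)·(1.54×10^4)² = 7.91×10^-19 J = 4.94 eV.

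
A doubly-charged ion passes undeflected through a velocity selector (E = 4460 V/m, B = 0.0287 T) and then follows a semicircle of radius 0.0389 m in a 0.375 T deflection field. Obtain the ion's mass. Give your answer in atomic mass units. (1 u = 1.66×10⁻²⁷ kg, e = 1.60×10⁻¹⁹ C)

m ≈ 18.1 u

v = E/B₁ = 1.55×10^5 m/s.
From r = mv/(qB₂), m = qB₂r/v = (2×1.60×10^-19)(0.375)(0.0389) / (1.55×10^5) = 3.00×10^-26 kg.
In atomic mass units: m = 3.00×10^-26 / 1.66×10^-27 = 18.1 u.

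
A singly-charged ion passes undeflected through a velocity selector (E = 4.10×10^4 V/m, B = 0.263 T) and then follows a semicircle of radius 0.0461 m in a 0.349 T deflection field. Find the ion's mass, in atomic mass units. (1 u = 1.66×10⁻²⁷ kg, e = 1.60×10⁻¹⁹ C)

v = E/B₁ = 1.56×10^5 m/s.
From r = mv/(qB₂), m = qB₂r/v = (1×1.60×10^-19)(0.349)(0.0461) / (1.56×10^5) = 1.65×10^-26 kg.
In atomic mass units: m = 1.65×10^-26 / 1.66×10^-27 = 9.95 u.

m ≈ 9.95 u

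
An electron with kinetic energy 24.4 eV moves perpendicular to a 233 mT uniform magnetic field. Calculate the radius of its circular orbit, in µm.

r ≈ 71.5 µm

Convert the energy: K = 24.4 eV = 3.90×10^-18 J.
v = √(2K/m) = √(2·3.90×10^-18/9.11×10^-31) = 2.93×10^6 m/s.
r = mv/(qB) = (9.11×10^-31)(2.93×10^6) / [(1×1.60×10^-19)(0.233)] = 7.15×10^-5 m.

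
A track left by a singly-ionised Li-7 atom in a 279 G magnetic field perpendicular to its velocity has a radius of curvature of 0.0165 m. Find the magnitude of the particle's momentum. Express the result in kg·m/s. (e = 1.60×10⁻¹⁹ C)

p ≈ 7.37×10^-23 kg·m/s

Since qvB = mv²/r, the momentum p = mv = qBr.
p = (1×1.60×10^-19)(0.0279)(0.0165) = 7.37×10^-23 kg·m/s.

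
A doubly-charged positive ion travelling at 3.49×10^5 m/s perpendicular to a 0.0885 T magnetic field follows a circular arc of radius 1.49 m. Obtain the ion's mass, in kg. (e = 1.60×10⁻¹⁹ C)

m ≈ 1.21×10^-25 kg

qvB = mv²/r ⇒ m = qBr/v.
m = (2×1.60×10^-19)(0.0885)(1.49) / (3.49×10^5) = 1.21×10^-25 kg.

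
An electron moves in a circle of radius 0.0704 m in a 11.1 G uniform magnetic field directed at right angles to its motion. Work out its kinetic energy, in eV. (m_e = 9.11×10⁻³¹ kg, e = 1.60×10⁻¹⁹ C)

K ≈ 536 eV

v = qBr/m = (1×1.60×10^-19)(1.11×10^-3)(0.0704) / (9.11×10^-31) = 1.37×10^7 m/s.
K = ½mv² = 0.5·(9.11×10^-31)·(1.37×10^7)² = 8.58×10^-17 J = 536 eV.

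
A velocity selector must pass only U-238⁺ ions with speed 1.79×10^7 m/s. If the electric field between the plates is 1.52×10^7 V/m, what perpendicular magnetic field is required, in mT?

qE = qvB ⇒ B = E/v = (1.52×10^7) / (1.79×10^7) = 0.849 T.

B ≈ 849 mT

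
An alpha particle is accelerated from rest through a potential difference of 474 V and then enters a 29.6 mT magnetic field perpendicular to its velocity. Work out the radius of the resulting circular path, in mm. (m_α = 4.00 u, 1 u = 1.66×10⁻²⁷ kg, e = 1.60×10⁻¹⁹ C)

The kinetic energy gained is K = qV = (2×1.60×10^-19)(474) = 1.52×10^-16 J.
v = √(2K/m) = 2.14×10^5 m/s.
r = mv/(qB) = (6.64×10^-27)(2.14×10^5) / [(2×1.60×10^-19)(0.0296)] = 0.150 m.

r ≈ 150 mm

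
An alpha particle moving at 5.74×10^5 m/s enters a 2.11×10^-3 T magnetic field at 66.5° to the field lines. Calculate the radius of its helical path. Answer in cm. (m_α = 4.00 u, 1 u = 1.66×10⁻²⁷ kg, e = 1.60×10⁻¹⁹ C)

Only the perpendicular component v⊥ = v sin66.5° = 5.26×10^5 m/s is bent by the field.
r = m v⊥ /(qB) = (6.64×10^-27)(5.26×10^5) / [(2×1.60×10^-19)(2.11×10^-3)] = 5.18 m.

r ≈ 518 cm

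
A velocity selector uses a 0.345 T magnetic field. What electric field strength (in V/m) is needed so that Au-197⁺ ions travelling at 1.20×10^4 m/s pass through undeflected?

E ≈ 4140 V/m

qE = qvB ⇒ E = vB = (1.20×10^4)(0.345) = 4140 V/m.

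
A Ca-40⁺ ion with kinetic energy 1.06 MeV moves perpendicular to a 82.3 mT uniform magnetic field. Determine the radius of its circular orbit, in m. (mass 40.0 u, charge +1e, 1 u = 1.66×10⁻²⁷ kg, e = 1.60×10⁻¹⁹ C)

r ≈ 11.4 m

Convert the energy: K = 1.06 MeV = 1.70×10^-13 J.
v = √(2K/m) = √(2·1.70×10^-13/6.64×10^-26) = 2.26×10^6 m/s.
r = mv/(qB) = (6.64×10^-26)(2.26×10^6) / [(1×1.60×10^-19)(0.0823)] = 11.4 m.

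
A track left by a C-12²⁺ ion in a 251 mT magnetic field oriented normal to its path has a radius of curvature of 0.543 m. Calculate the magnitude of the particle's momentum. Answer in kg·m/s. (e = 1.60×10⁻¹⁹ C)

Since qvB = mv²/r, the momentum p = mv = qBr.
p = (2×1.60×10^-19)(0.251)(0.543) = 4.36×10^-20 kg·m/s.

p ≈ 4.36×10^-20 kg·m/s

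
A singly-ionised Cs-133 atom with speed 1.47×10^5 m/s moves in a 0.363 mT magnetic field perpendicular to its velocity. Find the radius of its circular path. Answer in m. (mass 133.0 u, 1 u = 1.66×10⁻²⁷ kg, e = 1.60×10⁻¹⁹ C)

r ≈ 559 m

The magnetic force provides the centripetal force: qvB = mv²/r, so r = mv/(qB).
r = (2.21×10^-25 kg)(1.47×10^5 m/s) / [(1×1.60×10^-19 C)(3.63×10^-4 T)] = 559 m.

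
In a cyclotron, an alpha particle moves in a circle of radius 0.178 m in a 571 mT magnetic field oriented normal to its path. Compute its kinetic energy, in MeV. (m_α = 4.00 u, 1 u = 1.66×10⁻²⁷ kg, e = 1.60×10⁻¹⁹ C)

K ≈ 0.498 MeV

v = qBr/m = (2×1.60×10^-19)(0.571)(0.178) / (6.64×10^-27) = 4.90×10^6 m/s.
K = ½mv² = 0.5·(6.64×10^-27)·(4.90×10^6)² = 7.97×10^-14 J = 0.498 MeV.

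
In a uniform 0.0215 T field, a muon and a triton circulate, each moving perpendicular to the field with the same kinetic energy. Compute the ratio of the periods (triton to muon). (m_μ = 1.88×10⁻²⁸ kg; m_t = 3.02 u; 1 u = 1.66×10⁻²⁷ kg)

ratio ≈ 26.7

T = 2πm/(qB) is independent of speed, so T₂/T₁ = (m₂/q₂)/(m₁/q₁).
T_{triton}/T_{muon} = (5.01×10^-27/1e) / (1.88×10^-28/1e) = 26.7.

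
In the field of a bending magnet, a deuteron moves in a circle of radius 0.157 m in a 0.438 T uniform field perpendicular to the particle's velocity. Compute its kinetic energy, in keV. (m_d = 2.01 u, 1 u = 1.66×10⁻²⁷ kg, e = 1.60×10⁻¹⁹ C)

v = qBr/m = (1×1.60×10^-19)(0.438)(0.157) / (3.34×10^-27) = 3.30×10^6 m/s.
K = ½mv² = 0.5·(3.34×10^-27)·(3.30×10^6)² = 1.81×10^-14 J = 113 keV.

K ≈ 113 keV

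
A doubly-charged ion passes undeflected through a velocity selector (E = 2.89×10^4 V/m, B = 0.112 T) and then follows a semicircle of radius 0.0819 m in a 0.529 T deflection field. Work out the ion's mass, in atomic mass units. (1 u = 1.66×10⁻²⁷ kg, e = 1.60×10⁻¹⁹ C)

m ≈ 32.4 u

v = E/B₁ = 2.58×10^5 m/s.
From r = mv/(qB₂), m = qB₂r/v = (2×1.60×10^-19)(0.529)(0.0819) / (2.58×10^5) = 5.37×10^-26 kg.
In atomic mass units: m = 5.37×10^-26 / 1.66×10^-27 = 32.4 u.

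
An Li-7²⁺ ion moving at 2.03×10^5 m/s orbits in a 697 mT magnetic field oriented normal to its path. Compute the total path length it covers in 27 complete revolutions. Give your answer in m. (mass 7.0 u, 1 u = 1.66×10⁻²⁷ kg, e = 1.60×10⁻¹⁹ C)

r = mv/(qB) = 0.0106 m, so one revolution covers 2πr = 0.0665 m.
In 27 revolutions: L = 27·2πr = 1.79 m.

L ≈ 1.79 m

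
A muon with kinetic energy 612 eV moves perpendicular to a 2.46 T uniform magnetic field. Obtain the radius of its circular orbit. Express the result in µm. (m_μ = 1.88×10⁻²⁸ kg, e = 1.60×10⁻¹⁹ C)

r ≈ 487 µm

Convert the energy: K = 612 eV = 9.79×10^-17 J.
v = √(2K/m) = √(2·9.79×10^-17/1.88×10^-28) = 1.02×10^6 m/s.
r = mv/(qB) = (1.88×10^-28)(1.02×10^6) / [(1×1.60×10^-19)(2.46)] = 4.87×10^-4 m.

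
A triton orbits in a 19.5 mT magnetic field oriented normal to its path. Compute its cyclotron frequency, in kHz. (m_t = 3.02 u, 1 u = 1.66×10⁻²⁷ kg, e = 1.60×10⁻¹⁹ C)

f ≈ 99.1 kHz

f = qB/(2πm) = (1×1.60×10^-19)(0.0195) / [2π(5.01×10^-27)] = 9.91×10^4 Hz.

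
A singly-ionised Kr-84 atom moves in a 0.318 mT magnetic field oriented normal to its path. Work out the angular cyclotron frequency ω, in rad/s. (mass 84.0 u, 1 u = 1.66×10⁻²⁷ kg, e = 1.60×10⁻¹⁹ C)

ω ≈ 365 rad/s

ω = qB/m = (1×1.60×10^-19)(3.18×10^-4) / (1.39×10^-25) = 365 rad/s.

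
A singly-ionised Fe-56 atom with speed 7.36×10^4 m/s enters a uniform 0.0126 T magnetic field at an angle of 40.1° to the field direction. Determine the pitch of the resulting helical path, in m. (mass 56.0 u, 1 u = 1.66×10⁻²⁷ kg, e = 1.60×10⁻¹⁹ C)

pitch ≈ 16.3 m

The velocity component along B is v∥ = v cos40.1° = 5.63×10^4 m/s.
The cyclotron period T = 2πm/(qB) = 2.90×10^-4 s is set by m, q, B alone.
Pitch = v∥·T = (5.63×10^4)(2.90×10^-4) = 16.3 m.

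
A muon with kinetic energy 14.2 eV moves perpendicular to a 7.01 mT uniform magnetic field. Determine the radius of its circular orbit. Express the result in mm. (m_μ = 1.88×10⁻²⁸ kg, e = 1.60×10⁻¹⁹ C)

Convert the energy: K = 14.2 eV = 2.27×10^-18 J.
v = √(2K/m) = √(2·2.27×10^-18/1.88×10^-28) = 1.55×10^5 m/s.
r = mv/(qB) = (1.88×10^-28)(1.55×10^5) / [(1×1.60×10^-19)(7.01×10^-3)] = 0.0261 m.

r ≈ 26.1 mm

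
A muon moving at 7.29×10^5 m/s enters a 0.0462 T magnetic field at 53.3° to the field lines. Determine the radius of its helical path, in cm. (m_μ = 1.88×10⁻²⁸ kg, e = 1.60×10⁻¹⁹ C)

Only the perpendicular component v⊥ = v sin53.3° = 5.84×10^5 m/s is bent by the field.
r = m v⊥ /(qB) = (1.88×10^-28)(5.84×10^5) / [(1×1.60×10^-19)(0.0462)] = 0.0149 m.

r ≈ 1.49 cm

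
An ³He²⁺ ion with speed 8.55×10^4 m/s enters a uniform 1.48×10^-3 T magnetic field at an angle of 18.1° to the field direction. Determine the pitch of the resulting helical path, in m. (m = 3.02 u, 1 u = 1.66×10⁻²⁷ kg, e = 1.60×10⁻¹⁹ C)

The velocity component along B is v∥ = v cos18.1° = 8.13×10^4 m/s.
The cyclotron period T = 2πm/(qB) = 6.65×10^-5 s is set by m, q, B alone.
Pitch = v∥·T = (8.13×10^4)(6.65×10^-5) = 5.41 m.

pitch ≈ 5.41 m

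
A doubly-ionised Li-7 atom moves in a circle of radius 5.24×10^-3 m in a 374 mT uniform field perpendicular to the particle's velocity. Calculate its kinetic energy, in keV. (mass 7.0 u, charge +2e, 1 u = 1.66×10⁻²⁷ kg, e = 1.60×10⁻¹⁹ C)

v = qBr/m = (2×1.60×10^-19)(0.374)(5.24×10^-3) / (1.16×10^-26) = 5.40×10^4 m/s.
K = ½mv² = 0.5·(1.16×10^-26)·(5.40×10^4)² = 1.69×10^-17 J = 0.106 keV.

K ≈ 0.106 keV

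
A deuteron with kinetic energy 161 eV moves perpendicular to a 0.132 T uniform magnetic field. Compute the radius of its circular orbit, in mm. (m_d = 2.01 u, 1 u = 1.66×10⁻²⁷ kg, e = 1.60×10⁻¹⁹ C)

Convert the energy: K = 161 eV = 2.58×10^-17 J.
v = √(2K/m) = √(2·2.58×10^-17/3.34×10^-27) = 1.24×10^5 m/s.
r = mv/(qB) = (3.34×10^-27)(1.24×10^5) / [(1×1.60×10^-19)(0.132)] = 0.0196 m.

r ≈ 19.6 mm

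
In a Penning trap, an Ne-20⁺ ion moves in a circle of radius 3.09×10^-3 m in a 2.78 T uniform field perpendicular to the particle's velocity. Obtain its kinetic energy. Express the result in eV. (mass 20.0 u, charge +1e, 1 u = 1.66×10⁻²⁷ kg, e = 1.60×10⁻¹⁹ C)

v = qBr/m = (1×1.60×10^-19)(2.78)(3.09×10^-3) / (3.32×10^-26) = 4.14×10^4 m/s.
K = ½mv² = 0.5·(3.32×10^-26)·(4.14×10^4)² = 2.84×10^-17 J = 178 eV.

K ≈ 178 eV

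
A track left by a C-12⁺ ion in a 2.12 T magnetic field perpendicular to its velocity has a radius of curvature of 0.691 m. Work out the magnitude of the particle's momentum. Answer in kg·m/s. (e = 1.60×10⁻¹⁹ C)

p ≈ 2.34×10^-19 kg·m/s

Since qvB = mv²/r, the momentum p = mv = qBr.
p = (1×1.60×10^-19)(2.12)(0.691) = 2.34×10^-19 kg·m/s.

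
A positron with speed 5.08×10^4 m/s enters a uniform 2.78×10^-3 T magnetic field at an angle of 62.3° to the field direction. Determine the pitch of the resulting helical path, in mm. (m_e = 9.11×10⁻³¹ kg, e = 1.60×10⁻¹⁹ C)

The velocity component along B is v∥ = v cos62.3° = 2.36×10^4 m/s.
The cyclotron period T = 2πm/(qB) = 1.29×10^-8 s is set by m, q, B alone.
Pitch = v∥·T = (2.36×10^4)(1.29×10^-8) = 3.04×10^-4 m.

pitch ≈ 0.304 mm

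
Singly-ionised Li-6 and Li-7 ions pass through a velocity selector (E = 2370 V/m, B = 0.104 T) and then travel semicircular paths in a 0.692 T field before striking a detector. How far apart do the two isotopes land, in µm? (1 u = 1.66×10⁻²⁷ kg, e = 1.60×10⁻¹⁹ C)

Both emerge at v = E/B₁ = 2.28×10^4 m/s.
r = mv/(qB₂), so r₁ = 2.050×10^-3 m and r₂ = 2.392×10^-3 m, giving Δr = 3.42×10^-4 m.
After a semicircle each ion lands a diameter 2r from the entry slit, so the separation is 2Δr = 6.83×10^-4 m.

Δd ≈ 683 µm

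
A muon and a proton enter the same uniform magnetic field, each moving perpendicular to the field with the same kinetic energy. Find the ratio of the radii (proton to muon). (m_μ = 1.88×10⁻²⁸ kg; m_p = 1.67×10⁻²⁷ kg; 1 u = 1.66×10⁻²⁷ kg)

ratio ≈ 2.98

r = √(2mK)/(qB) ⇒ at equal K, r ∝ √m/q.
r_{proton}/r_{muon} = 2.98.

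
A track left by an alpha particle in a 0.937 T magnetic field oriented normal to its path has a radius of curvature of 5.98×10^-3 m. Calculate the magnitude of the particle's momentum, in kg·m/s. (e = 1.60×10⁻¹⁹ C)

p ≈ 1.79×10^-21 kg·m/s

Since qvB = mv²/r, the momentum p = mv = qBr.
p = (2×1.60×10^-19)(0.937)(5.98×10^-3) = 1.79×10^-21 kg·m/s.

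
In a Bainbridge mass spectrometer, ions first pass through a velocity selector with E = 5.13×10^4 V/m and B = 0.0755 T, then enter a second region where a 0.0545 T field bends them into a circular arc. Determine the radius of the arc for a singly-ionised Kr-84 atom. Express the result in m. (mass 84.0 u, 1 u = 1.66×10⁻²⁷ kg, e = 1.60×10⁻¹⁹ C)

The selector passes v = E/B = 5.13×10^4/0.0755 = 6.79×10^5 m/s.
In the deflection region, r = mv/(qB₂) = (1.39×10^-25)(6.79×10^5) / [(1×1.60×10^-19)(0.0545)] = 10.9 m.

r ≈ 10.9 m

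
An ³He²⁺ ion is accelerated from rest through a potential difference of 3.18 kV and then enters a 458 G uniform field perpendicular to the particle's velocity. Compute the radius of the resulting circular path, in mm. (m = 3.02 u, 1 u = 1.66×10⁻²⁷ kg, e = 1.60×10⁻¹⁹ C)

r ≈ 218 mm

The kinetic energy gained is K = qV = (2×1.60×10^-19)(3180) = 1.02×10^-15 J.
v = √(2K/m) = 6.37×10^5 m/s.
r = mv/(qB) = (5.01×10^-27)(6.37×10^5) / [(2×1.60×10^-19)(0.0458)] = 0.218 m.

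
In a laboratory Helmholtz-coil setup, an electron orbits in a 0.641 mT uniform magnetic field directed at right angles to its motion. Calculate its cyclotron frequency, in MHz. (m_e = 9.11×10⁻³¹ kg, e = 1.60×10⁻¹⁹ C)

f ≈ 17.9 MHz

f = qB/(2πm) = (1×1.60×10^-19)(6.41×10^-4) / [2π(9.11×10^-31)] = 1.79×10^7 Hz.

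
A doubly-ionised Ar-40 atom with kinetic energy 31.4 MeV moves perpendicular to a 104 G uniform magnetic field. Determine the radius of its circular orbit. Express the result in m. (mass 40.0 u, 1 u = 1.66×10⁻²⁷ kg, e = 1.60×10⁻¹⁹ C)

Convert the energy: K = 31.4 MeV = 5.02×10^-12 J.
v = √(2K/m) = √(2·5.02×10^-12/6.64×10^-26) = 1.23×10^7 m/s.
r = mv/(qB) = (6.64×10^-26)(1.23×10^7) / [(2×1.60×10^-19)(0.0104)] = 245 m.

r ≈ 245 m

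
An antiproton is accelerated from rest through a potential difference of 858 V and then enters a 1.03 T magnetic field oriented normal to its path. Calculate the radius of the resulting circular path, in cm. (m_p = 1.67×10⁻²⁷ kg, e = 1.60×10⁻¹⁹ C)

The kinetic energy gained is K = qV = (1×1.60×10^-19)(858) = 1.37×10^-16 J.
v = √(2K/m) = 4.05×10^5 m/s.
r = mv/(qB) = (1.67×10^-27)(4.05×10^5) / [(1×1.60×10^-19)(1.03)] = 4.11×10^-3 m.

r ≈ 0.411 cm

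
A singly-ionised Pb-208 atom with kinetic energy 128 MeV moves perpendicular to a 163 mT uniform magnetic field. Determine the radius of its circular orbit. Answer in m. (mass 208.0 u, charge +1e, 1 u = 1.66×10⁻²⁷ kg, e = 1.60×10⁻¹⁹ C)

Convert the energy: K = 128 MeV = 2.05×10^-11 J.
v = √(2K/m) = √(2·2.05×10^-11/3.45×10^-25) = 1.09×10^7 m/s.
r = mv/(qB) = (3.45×10^-25)(1.09×10^7) / [(1×1.60×10^-19)(0.163)] = 144 m.

r ≈ 144 m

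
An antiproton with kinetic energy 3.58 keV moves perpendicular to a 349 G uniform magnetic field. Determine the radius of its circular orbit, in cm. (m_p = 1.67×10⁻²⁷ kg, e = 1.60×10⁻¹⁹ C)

r ≈ 24.8 cm

Convert the energy: K = 3.58 keV = 5.73×10^-16 J.
v = √(2K/m) = √(2·5.73×10^-16/1.67×10^-27) = 8.28×10^5 m/s.
r = mv/(qB) = (1.67×10^-27)(8.28×10^5) / [(1×1.60×10^-19)(0.0349)] = 0.248 m.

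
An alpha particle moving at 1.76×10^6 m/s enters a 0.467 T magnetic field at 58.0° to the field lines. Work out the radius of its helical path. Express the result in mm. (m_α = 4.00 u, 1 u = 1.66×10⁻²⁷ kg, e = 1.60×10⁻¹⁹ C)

r ≈ 66.3 mm

Only the perpendicular component v⊥ = v sin58.0° = 1.49×10^6 m/s is bent by the field.
r = m v⊥ /(qB) = (6.64×10^-27)(1.49×10^6) / [(2×1.60×10^-19)(0.467)] = 0.0663 m.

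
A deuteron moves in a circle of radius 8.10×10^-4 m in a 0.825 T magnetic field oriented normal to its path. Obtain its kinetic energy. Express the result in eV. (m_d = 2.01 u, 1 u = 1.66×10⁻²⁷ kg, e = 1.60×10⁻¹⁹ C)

v = qBr/m = (1×1.60×10^-19)(0.825)(8.10×10^-4) / (3.34×10^-27) = 3.20×10^4 m/s.
K = ½mv² = 0.5·(3.34×10^-27)·(3.20×10^4)² = 1.71×10^-18 J = 10.7 eV.

K ≈ 10.7 eV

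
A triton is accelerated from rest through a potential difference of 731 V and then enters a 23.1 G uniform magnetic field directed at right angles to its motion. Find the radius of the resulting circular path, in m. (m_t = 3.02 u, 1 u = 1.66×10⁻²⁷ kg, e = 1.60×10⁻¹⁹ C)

r ≈ 2.93 m

The kinetic energy gained is K = qV = (1×1.60×10^-19)(731) = 1.17×10^-16 J.
v = √(2K/m) = 2.16×10^5 m/s.
r = mv/(qB) = (5.01×10^-27)(2.16×10^5) / [(1×1.60×10^-19)(2.31×10^-3)] = 2.93 m.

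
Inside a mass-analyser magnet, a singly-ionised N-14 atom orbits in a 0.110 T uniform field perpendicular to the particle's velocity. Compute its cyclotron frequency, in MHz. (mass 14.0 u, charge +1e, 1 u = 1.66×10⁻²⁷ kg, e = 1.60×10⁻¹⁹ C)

f = qB/(2πm) = (1×1.60×10^-19)(0.110) / [2π(2.32×10^-26)] = 1.21×10^5 Hz.

f ≈ 0.121 MHz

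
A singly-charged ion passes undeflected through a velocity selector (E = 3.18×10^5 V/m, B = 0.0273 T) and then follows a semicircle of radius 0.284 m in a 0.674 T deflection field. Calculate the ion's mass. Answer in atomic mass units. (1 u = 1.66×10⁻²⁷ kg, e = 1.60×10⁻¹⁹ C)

m ≈ 1.58 u

v = E/B₁ = 1.16×10^7 m/s.
From r = mv/(qB₂), m = qB₂r/v = (1×1.60×10^-19)(0.674)(0.284) / (1.16×10^7) = 2.63×10^-27 kg.
In atomic mass units: m = 2.63×10^-27 / 1.66×10^-27 = 1.58 u.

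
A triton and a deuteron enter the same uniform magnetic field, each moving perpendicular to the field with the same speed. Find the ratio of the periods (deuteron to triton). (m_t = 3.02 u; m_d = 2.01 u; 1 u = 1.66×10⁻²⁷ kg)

T = 2πm/(qB) is independent of speed, so T₂/T₁ = (m₂/q₂)/(m₁/q₁).
T_{deuteron}/T_{triton} = (3.34×10^-27/1e) / (5.01×10^-27/1e) = 0.666.

ratio ≈ 0.666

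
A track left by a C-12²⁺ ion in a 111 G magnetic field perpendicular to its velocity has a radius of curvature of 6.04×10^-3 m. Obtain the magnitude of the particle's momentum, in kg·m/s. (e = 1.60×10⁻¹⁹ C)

Since qvB = mv²/r, the momentum p = mv = qBr.
p = (2×1.60×10^-19)(0.0111)(6.04×10^-3) = 2.15×10^-23 kg·m/s.

p ≈ 2.15×10^-23 kg·m/s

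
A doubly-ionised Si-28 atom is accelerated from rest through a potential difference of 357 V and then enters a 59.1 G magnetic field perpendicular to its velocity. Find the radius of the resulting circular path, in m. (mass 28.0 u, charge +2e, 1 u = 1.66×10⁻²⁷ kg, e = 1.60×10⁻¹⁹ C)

r ≈ 1.72 m

The kinetic energy gained is K = qV = (2×1.60×10^-19)(357) = 1.14×10^-16 J.
v = √(2K/m) = 7.01×10^4 m/s.
r = mv/(qB) = (4.65×10^-26)(7.01×10^4) / [(2×1.60×10^-19)(5.91×10^-3)] = 1.72 m.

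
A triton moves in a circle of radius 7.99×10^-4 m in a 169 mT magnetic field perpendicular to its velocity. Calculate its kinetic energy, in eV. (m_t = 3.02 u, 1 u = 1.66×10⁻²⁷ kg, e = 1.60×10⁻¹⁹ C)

v = qBr/m = (1×1.60×10^-19)(0.169)(7.99×10^-4) / (5.01×10^-27) = 4310 m/s.
K = ½mv² = 0.5·(5.01×10^-27)·(4310)² = 4.66×10^-20 J = 0.291 eV.

K ≈ 0.291 eV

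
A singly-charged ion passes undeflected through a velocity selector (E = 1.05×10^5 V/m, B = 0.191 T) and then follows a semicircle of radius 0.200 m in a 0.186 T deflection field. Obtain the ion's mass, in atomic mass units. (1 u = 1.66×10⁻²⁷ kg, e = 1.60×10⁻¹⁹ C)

v = E/B₁ = 5.50×10^5 m/s.
From r = mv/(qB₂), m = qB₂r/v = (1×1.60×10^-19)(0.186)(0.200) / (5.50×10^5) = 1.08×10^-26 kg.
In atomic mass units: m = 1.08×10^-26 / 1.66×10^-27 = 6.52 u.

m ≈ 6.52 u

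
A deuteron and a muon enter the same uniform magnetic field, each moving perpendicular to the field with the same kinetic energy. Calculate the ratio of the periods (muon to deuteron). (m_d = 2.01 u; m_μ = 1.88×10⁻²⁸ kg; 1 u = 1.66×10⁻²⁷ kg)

ratio ≈ 0.0563

T = 2πm/(qB) is independent of speed, so T₂/T₁ = (m₂/q₂)/(m₁/q₁).
T_{muon}/T_{deuteron} = (1.88×10^-28/1e) / (3.34×10^-27/1e) = 0.0563.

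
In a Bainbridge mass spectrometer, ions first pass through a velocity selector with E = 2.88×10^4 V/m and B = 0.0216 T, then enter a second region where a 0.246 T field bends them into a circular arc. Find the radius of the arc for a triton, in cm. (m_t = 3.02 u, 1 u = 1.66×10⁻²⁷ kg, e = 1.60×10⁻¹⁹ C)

The selector passes v = E/B = 2.88×10^4/0.0216 = 1.33×10^6 m/s.
In the deflection region, r = mv/(qB₂) = (5.01×10^-27)(1.33×10^6) / [(1×1.60×10^-19)(0.246)] = 0.170 m.

r ≈ 17.0 cm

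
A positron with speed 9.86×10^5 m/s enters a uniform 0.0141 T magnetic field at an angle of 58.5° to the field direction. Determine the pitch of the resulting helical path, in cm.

The velocity component along B is v∥ = v cos58.5° = 5.15×10^5 m/s.
The cyclotron period T = 2πm/(qB) = 2.54×10^-9 s is set by m, q, B alone.
Pitch = v∥·T = (5.15×10^5)(2.54×10^-9) = 1.31×10^-3 m.

pitch ≈ 0.131 cm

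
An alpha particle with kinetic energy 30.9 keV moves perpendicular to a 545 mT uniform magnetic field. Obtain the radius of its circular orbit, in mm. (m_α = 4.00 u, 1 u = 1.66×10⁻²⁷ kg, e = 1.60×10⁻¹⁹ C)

Convert the energy: K = 30.9 keV = 4.94×10^-15 J.
v = √(2K/m) = √(2·4.94×10^-15/6.64×10^-27) = 1.22×10^6 m/s.
r = mv/(qB) = (6.64×10^-27)(1.22×10^6) / [(2×1.60×10^-19)(0.545)] = 0.0465 m.

r ≈ 46.5 mm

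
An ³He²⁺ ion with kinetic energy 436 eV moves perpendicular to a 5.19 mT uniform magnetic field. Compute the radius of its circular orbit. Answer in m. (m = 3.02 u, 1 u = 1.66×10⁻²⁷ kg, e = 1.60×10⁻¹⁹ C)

r ≈ 0.504 m

Convert the energy: K = 436 eV = 6.98×10^-17 J.
v = √(2K/m) = √(2·6.98×10^-17/5.01×10^-27) = 1.67×10^5 m/s.
r = mv/(qB) = (5.01×10^-27)(1.67×10^5) / [(2×1.60×10^-19)(5.19×10^-3)] = 0.504 m.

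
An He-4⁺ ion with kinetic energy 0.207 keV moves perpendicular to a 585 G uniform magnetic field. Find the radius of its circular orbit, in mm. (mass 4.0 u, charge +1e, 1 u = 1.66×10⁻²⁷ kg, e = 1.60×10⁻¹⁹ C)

r ≈ 70.9 mm

Convert the energy: K = 0.207 keV = 3.31×10^-17 J.
v = √(2K/m) = √(2·3.31×10^-17/6.64×10^-27) = 9.99×10^4 m/s.
r = mv/(qB) = (6.64×10^-27)(9.99×10^4) / [(1×1.60×10^-19)(0.0585)] = 0.0709 m.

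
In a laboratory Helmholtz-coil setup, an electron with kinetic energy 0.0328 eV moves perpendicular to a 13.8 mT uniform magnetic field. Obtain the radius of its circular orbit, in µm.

Convert the energy: K = 0.0328 eV = 5.25×10^-21 J.
v = √(2K/m) = √(2·5.25×10^-21/9.11×10^-31) = 1.07×10^5 m/s.
r = mv/(qB) = (9.11×10^-31)(1.07×10^5) / [(1×1.60×10^-19)(0.0138)] = 4.43×10^-5 m.

r ≈ 44.3 µm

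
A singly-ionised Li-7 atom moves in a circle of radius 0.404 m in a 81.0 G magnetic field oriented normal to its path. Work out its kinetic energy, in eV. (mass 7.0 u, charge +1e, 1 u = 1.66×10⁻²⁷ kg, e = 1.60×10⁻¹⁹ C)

v = qBr/m = (1×1.60×10^-19)(8.10×10^-3)(0.404) / (1.16×10^-26) = 4.51×10^4 m/s.
K = ½mv² = 0.5·(1.16×10^-26)·(4.51×10^4)² = 1.18×10^-17 J = 73.7 eV.

K ≈ 73.7 eV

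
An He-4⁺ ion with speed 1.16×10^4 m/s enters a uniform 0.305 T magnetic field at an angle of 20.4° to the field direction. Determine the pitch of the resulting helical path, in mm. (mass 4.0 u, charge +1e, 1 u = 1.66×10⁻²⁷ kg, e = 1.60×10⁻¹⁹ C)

pitch ≈ 9.30 mm

The velocity component along B is v∥ = v cos20.4° = 1.09×10^4 m/s.
The cyclotron period T = 2πm/(qB) = 8.55×10^-7 s is set by m, q, B alone.
Pitch = v∥·T = (1.09×10^4)(8.55×10^-7) = 9.30×10^-3 m.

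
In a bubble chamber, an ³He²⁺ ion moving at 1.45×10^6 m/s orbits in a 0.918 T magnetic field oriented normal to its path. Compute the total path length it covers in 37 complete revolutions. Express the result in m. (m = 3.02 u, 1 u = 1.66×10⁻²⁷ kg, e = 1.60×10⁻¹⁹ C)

L ≈ 5.75 m

r = mv/(qB) = 0.0247 m, so one revolution covers 2πr = 0.155 m.
In 37 revolutions: L = 37·2πr = 5.75 m.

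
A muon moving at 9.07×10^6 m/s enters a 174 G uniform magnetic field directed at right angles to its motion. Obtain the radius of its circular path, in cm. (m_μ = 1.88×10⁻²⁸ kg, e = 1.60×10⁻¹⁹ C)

The magnetic force provides the centripetal force: qvB = mv²/r, so r = mv/(qB).
r = (1.88×10^-28 kg)(9.07×10^6 m/s) / [(1×1.60×10^-19 C)(0.0174 T)] = 0.612 m.

r ≈ 61.2 cm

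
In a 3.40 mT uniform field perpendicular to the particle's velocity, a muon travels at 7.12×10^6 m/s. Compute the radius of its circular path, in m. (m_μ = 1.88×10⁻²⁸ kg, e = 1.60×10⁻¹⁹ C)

The magnetic force provides the centripetal force: qvB = mv²/r, so r = mv/(qB).
r = (1.88×10^-28 kg)(7.12×10^6 m/s) / [(1×1.60×10^-19 C)(3.40×10^-3 T)] = 2.46 m.

r ≈ 2.46 m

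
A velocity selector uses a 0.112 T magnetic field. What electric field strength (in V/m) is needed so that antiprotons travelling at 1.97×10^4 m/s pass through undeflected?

E ≈ 2210 V/m

qE = qvB ⇒ E = vB = (1.97×10^4)(0.112) = 2210 V/m.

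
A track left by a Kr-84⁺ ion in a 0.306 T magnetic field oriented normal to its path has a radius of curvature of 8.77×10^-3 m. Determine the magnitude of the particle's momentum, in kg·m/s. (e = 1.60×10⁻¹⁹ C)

p ≈ 4.29×10^-22 kg·m/s

Since qvB = mv²/r, the momentum p = mv = qBr.
p = (1×1.60×10^-19)(0.306)(8.77×10^-3) = 4.29×10^-22 kg·m/s.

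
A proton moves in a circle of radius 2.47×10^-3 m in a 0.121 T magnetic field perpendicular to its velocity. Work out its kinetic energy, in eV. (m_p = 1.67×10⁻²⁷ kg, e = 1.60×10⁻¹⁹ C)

v = qBr/m = (1×1.60×10^-19)(0.121)(2.47×10^-3) / (1.67×10^-27) = 2.86×10^4 m/s.
K = ½mv² = 0.5·(1.67×10^-27)·(2.86×10^4)² = 6.85×10^-19 J = 4.28 eV.

K ≈ 4.28 eV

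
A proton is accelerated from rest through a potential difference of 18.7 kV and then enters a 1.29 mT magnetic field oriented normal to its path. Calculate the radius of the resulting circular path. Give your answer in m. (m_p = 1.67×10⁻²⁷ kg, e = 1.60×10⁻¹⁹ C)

The kinetic energy gained is K = qV = (1×1.60×10^-19)(1.87×10^4) = 2.99×10^-15 J.
v = √(2K/m) = 1.89×10^6 m/s.
r = mv/(qB) = (1.67×10^-27)(1.89×10^6) / [(1×1.60×10^-19)(1.29×10^-3)] = 15.3 m.

r ≈ 15.3 m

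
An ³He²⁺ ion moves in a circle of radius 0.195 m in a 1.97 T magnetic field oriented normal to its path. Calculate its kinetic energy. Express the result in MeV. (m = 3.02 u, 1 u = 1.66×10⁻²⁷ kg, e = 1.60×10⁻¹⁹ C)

K ≈ 9.42 MeV

v = qBr/m = (2×1.60×10^-19)(1.97)(0.195) / (5.01×10^-27) = 2.45×10^7 m/s.
K = ½mv² = 0.5·(5.01×10^-27)·(2.45×10^7)² = 1.51×10^-12 J = 9.42 MeV.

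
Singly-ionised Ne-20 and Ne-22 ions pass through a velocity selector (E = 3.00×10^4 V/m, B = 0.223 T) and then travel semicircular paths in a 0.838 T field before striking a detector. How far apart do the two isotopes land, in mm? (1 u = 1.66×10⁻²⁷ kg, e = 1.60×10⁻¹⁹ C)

Δd ≈ 6.66 mm

Both emerge at v = E/B₁ = 1.35×10^5 m/s.
r = mv/(qB₂), so r₁ = 0.03331 m and r₂ = 0.03664 m, giving Δr = 3.33×10^-3 m.
After a semicircle each ion lands a diameter 2r from the entry slit, so the separation is 2Δr = 6.66×10^-3 m.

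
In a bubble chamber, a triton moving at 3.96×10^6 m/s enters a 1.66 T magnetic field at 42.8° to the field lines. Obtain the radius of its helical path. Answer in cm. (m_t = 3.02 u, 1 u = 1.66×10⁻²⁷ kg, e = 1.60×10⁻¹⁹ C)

r ≈ 5.08 cm

Only the perpendicular component v⊥ = v sin42.8° = 2.69×10^6 m/s is bent by the field.
r = m v⊥ /(qB) = (5.01×10^-27)(2.69×10^6) / [(1×1.60×10^-19)(1.66)] = 0.0508 m.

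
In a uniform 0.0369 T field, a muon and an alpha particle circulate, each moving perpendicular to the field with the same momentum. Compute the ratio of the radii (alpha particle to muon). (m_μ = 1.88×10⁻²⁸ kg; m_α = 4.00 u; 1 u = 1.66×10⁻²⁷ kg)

ratio ≈ 0.500

r = p/(qB) ⇒ at equal p, r ∝ 1/q.
r_{alpha particle}/r_{muon} = 0.500.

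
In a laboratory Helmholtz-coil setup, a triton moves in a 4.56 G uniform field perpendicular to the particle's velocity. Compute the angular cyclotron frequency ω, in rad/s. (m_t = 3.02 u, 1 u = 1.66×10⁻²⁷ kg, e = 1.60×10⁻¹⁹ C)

ω = qB/m = (1×1.60×10^-19)(4.56×10^-4) / (5.01×10^-27) = 1.46×10^4 rad/s.

ω ≈ 1.46×10^4 rad/s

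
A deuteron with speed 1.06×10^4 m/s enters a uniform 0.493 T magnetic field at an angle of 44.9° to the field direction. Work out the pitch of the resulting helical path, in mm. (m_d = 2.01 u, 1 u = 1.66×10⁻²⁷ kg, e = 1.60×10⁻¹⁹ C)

pitch ≈ 2.00 mm

The velocity component along B is v∥ = v cos44.9° = 7510 m/s.
The cyclotron period T = 2πm/(qB) = 2.66×10^-7 s is set by m, q, B alone.
Pitch = v∥·T = (7510)(2.66×10^-7) = 2.00×10^-3 m.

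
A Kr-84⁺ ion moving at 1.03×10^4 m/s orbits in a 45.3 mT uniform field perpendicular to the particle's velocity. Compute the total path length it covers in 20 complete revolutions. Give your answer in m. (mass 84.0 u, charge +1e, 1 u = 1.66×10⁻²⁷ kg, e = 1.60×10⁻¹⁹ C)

L ≈ 24.9 m

r = mv/(qB) = 0.198 m, so one revolution covers 2πr = 1.25 m.
In 20 revolutions: L = 20·2πr = 24.9 m.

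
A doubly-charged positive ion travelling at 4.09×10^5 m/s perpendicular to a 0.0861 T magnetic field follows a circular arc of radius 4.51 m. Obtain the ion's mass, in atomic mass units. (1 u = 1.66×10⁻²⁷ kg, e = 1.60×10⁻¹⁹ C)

qvB = mv²/r ⇒ m = qBr/v.
m = (2×1.60×10^-19)(0.0861)(4.51) / (4.09×10^5) = 3.04×10^-25 kg = 183 u.

m ≈ 183 u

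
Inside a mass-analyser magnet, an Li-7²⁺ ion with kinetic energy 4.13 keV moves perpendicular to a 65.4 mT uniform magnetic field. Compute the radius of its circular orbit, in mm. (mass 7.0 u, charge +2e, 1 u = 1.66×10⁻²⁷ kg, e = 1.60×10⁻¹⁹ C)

Convert the energy: K = 4.13 keV = 6.61×10^-16 J.
v = √(2K/m) = √(2·6.61×10^-16/1.16×10^-26) = 3.37×10^5 m/s.
r = mv/(qB) = (1.16×10^-26)(3.37×10^5) / [(2×1.60×10^-19)(0.0654)] = 0.187 m.

r ≈ 187 mm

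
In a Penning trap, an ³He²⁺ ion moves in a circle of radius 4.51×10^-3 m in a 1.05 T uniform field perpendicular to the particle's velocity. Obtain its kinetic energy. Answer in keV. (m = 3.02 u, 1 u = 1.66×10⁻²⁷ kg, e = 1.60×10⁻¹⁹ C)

K ≈ 1.43 keV

v = qBr/m = (2×1.60×10^-19)(1.05)(4.51×10^-3) / (5.01×10^-27) = 3.02×10^5 m/s.
K = ½mv² = 0.5·(5.01×10^-27)·(3.02×10^5)² = 2.29×10^-16 J = 1.43 keV.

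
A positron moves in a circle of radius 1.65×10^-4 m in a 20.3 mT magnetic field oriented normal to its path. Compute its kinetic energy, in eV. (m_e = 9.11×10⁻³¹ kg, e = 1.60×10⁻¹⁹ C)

K ≈ 0.985 eV

v = qBr/m = (1×1.60×10^-19)(0.0203)(1.65×10^-4) / (9.11×10^-31) = 5.88×10^5 m/s.
K = ½mv² = 0.5·(9.11×10^-31)·(5.88×10^5)² = 1.58×10^-19 J = 0.985 eV.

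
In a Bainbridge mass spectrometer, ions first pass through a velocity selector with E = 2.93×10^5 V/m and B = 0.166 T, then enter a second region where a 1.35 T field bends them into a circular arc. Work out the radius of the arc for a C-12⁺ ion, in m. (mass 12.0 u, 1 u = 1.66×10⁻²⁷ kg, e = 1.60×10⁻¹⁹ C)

r ≈ 0.163 m

The selector passes v = E/B = 2.93×10^5/0.166 = 1.77×10^6 m/s.
In the deflection region, r = mv/(qB₂) = (1.99×10^-26)(1.77×10^6) / [(1×1.60×10^-19)(1.35)] = 0.163 m.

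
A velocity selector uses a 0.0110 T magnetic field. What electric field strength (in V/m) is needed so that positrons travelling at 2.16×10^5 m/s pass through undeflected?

qE = qvB ⇒ E = vB = (2.16×10^5)(0.0110) = 2380 V/m.

E ≈ 2380 V/m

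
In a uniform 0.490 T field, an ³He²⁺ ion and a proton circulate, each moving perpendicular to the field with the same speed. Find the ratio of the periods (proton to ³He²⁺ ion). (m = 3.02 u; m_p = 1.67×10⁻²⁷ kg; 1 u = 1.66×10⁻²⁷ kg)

T = 2πm/(qB) is independent of speed, so T₂/T₁ = (m₂/q₂)/(m₁/q₁).
T_{proton}/T_{³He²⁺ ion} = (1.67×10^-27/1e) / (5.01×10^-27/2e) = 0.666.

ratio ≈ 0.666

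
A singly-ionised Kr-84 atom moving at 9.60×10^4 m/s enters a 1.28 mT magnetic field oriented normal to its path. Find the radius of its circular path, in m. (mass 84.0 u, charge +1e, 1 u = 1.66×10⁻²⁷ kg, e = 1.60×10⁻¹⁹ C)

r ≈ 65.4 m

The magnetic force provides the centripetal force: qvB = mv²/r, so r = mv/(qB).
r = (1.39×10^-25 kg)(9.60×10^4 m/s) / [(1×1.60×10^-19 C)(1.28×10^-3 T)] = 65.4 m.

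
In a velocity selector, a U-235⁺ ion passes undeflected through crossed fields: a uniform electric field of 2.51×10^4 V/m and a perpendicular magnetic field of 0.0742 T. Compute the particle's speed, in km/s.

v ≈ 338 km/s

For zero net force, qE = qvB, so v = E/B.
v = (2.51×10^4) / (0.0742) = 3.38×10^5 m/s.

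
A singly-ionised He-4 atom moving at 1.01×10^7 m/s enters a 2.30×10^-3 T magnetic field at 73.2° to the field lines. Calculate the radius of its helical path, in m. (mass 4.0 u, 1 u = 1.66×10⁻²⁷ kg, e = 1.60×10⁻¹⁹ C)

r ≈ 174 m

Only the perpendicular component v⊥ = v sin73.2° = 9.67×10^6 m/s is bent by the field.
r = m v⊥ /(qB) = (6.64×10^-27)(9.67×10^6) / [(1×1.60×10^-19)(2.30×10^-3)] = 174 m.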